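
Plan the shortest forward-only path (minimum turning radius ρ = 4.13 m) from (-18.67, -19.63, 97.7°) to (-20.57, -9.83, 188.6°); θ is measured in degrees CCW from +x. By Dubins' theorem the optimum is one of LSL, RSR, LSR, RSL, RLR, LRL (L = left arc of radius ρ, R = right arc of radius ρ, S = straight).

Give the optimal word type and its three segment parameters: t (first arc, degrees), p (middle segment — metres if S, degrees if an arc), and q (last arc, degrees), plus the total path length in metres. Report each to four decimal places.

Let ψ = atan2(Δy, Δx) = atan2(9.80, -1.90) = 100.9722° be the start→goal bearing.
Normalize: d = |goal − start| / ρ = 9.982485/4.13 = 2.417067, α = (θ_start − ψ) mod 360° = 356.7278° = 6.226074 rad, β = (θ_goal − ψ) mod 360° = 87.6278° = 1.529393 rad.
Common terms: sin α = -0.057080, cos α = 0.998370, sin β = 0.999143, cos β = 0.041392, cos(α−β) = -0.015707, d² = 5.842210. Work in radians in the unit-radius frame; every candidate has L = ρ·(t + p + q).
LSL: p² = 2 + d² − 2cos(α−β) + 2d(sin α − sin β) = 2.767701; p = √p² = 1.663641; φ = atan2(cos β − cos α, d + sin α − sin β) = -0.612887 rad; t = (φ − α) mod 2π = 5.727410 rad, q = (β − φ) mod 2π = 2.142280 rad → L = 4.13·(5.727410 + 1.663641 + 2.142280) = 4.13·9.533331 = 39.372655 m
RSR: p² = 2 + d² − 2cos(α−β) + 2d(sin β − sin α) = 12.979549; p = √p² = 3.602714; φ = atan2(cos α − cos β, d − sin α + sin β) = 0.268854 rad; t = (α − φ) mod 2π = 5.957220 rad, q = (φ − β) mod 2π = 5.022647 rad → L = 4.13·(5.957220 + 3.602714 + 5.022647) = 4.13·14.582580 = 60.226057 m
LSR: p² = d² − 2 + 2cos(α−β) + 2d(sin α + sin β) = 8.364852; p = √p² = 2.892205; φ = atan2(−cos α − cos β, d + sin α + sin β) − atan2(−2, p) = 0.304828 rad; t = (φ − α) mod 2π = 0.361940 rad, q = (φ − β) mod 2π = 5.058621 rad → L = 4.13·(0.361940 + 2.892205 + 5.058621) = 4.13·8.312766 = 34.331723 m
RSL: p² = d² − 2 + 2cos(α−β) − 2d(sin α + sin β) = -0.743260 < 0 → infeasible
RLR: c = (6 − d² + 2cos(α−β) + 2d(sin α − sin β))/8 = -0.622444; p = 2π − arccos c = 4.040528 rad; φ = atan2(cos α − cos β, d − sin α + sin β) = 0.268854 rad; t = (α − φ + p/2) mod 2π = 1.694298 rad, q = (α − β − t + p) mod 2π = 0.759725 rad → L = 4.13·(1.694298 + 4.040528 + 0.759725) = 4.13·6.494552 = 26.822498 m
LRL: c = (6 − d² + 2cos(α−β) − 2d(sin α − sin β))/8 = 0.654037; p = 2π − arccos c = 5.425298 rad; φ = atan2(cos β − cos α, d + sin α − sin β) = -0.612887 rad; t = (φ − α + p/2) mod 2π = 2.156874 rad, q = (β − α − t + p) mod 2π = 4.854929 rad → L = 4.13·(2.156874 + 5.425298 + 4.854929) = 4.13·12.437101 = 51.365227 m
Shortest: RLR with L = 26.822498 m ≈ 26.8225 m
Convert RLR to answer units (arcs ×180/π): t = 1.694298·180/π = 97.0761°, p = 4.040528·180/π = 231.5052°, q = 0.759725·180/π = 43.5290°, L = 26.8225 m.

RLR: t = 97.0761°, p = 231.5052°, q = 43.5290°, L = 26.8225 m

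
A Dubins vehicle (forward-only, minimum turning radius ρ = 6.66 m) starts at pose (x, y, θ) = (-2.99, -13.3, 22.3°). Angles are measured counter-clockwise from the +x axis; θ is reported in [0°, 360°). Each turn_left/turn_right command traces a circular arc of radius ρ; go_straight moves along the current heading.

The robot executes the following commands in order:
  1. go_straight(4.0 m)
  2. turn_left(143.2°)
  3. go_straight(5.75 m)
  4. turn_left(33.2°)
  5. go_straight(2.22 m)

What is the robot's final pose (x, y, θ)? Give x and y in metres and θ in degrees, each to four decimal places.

set_pose: (x, y, θ) = (-2.9900, -13.3000, 22.3000°), ρ = 6.66
go_straight(4.0): x += 4.0·cos θ, y += 4.0·sin θ → (0.7108, -11.7822, 22.3000°)
turn_left(143.2°): centre at ρ to the left, rotate +143.2° → (-0.1488, 0.8276, 165.5000°)
go_straight(5.75): x += 5.75·cos θ, y += 5.75·sin θ → (-5.7157, 2.2673, 165.5000°)
turn_left(33.2°): centre at ρ to the left, rotate +33.2° → (-9.5185, 2.1278, 198.7000°)
go_straight(2.22): x += 2.22·cos θ, y += 2.22·sin θ → (-11.6213, 1.4161, 198.7000°)

(-11.6213, 1.4161, 198.7000°)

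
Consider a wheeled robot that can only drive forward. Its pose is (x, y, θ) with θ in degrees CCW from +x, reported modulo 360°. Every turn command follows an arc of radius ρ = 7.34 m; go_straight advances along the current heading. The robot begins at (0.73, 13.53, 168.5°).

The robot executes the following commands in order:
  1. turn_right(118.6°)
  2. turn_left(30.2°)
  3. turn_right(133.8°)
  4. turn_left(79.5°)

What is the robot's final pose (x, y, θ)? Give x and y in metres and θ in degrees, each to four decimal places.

(20.4513, 29.7369, 25.8000°)

set_pose: (x, y, θ) = (0.7300, 13.5300, 168.5000°), ρ = 7.34
turn_right(118.6°): centre at ρ to the right, rotate −118.6° → (-3.4212, 25.4505, 49.9000°)
turn_left(30.2°): centre at ρ to the left, rotate +30.2° → (-1.8050, 28.9164, 80.1000°)
turn_right(133.8°): centre at ρ to the right, rotate −133.8° → (11.3412, 31.9998, -53.7000° ≡ 306.3000°)
turn_left(79.5°): centre at ρ to the left, rotate +79.5° → (20.4513, 29.7369, 385.8000° ≡ 25.8000°)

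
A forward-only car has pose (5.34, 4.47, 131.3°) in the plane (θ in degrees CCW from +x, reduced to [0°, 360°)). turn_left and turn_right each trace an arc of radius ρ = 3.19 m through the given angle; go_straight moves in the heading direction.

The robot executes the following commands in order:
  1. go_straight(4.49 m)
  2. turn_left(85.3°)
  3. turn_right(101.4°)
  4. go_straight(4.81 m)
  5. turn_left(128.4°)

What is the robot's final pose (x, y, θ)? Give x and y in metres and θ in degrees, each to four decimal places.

(-14.5020, 13.9139, 243.6000°)

set_pose: (x, y, θ) = (5.3400, 4.4700, 131.3000°), ρ = 3.19
go_straight(4.49): x += 4.49·cos θ, y += 4.49·sin θ → (2.3766, 7.8432, 131.3000°)
turn_left(85.3°): centre at ρ to the left, rotate +85.3° → (-1.9219, 8.2988, 216.6000°)
turn_right(101.4°): centre at ρ to the right, rotate −101.4° → (-6.7103, 9.5015, 115.2000°)
go_straight(4.81): x += 4.81·cos θ, y += 4.81·sin θ → (-8.7583, 13.8537, 115.2000°)
turn_left(128.4°): centre at ρ to the left, rotate +128.4° → (-14.5020, 13.9139, 243.6000°)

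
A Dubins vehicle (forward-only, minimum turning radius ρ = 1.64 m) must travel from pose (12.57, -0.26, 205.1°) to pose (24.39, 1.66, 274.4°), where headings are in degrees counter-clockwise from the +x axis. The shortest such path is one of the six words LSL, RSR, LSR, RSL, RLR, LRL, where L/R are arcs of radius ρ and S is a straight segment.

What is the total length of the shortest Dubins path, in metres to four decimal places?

18.5558 m

Let ψ = atan2(Δy, Δx) = atan2(1.92, 11.82) = 9.2263° be the start→goal bearing.
Normalize: d = |goal − start| / ρ = 11.974924/1.64 = 7.301783, α = (θ_start − ψ) mod 360° = 195.8737° = 3.418640 rad, β = (θ_goal − ψ) mod 360° = 265.1737° = 4.628153 rad.
Common terms: sin α = -0.273517, cos α = -0.961867, sin β = -0.996454, cos β = -0.084136, cos(α−β) = 0.353475, d² = 53.316032. Work in radians in the unit-radius frame; every candidate has L = ρ·(t + p + q).
LSL: p² = 2 + d² − 2cos(α−β) + 2d(sin α − sin β) = 65.166545; p = √p² = 8.072580; φ = atan2(cos β − cos α, d + sin α − sin β) = 0.108945 rad; t = (φ − α) mod 2π = 2.973490 rad, q = (β − φ) mod 2π = 4.519208 rad → L = 1.64·(2.973490 + 8.072580 + 4.519208) = 1.64·15.565278 = 25.527056 m
RSR: p² = 2 + d² − 2cos(α−β) + 2d(sin β − sin α) = 44.051620; p = √p² = 6.637139; φ = atan2(cos α − cos β, d − sin α + sin β) = -0.132634 rad; t = (α − φ) mod 2π = 3.551274 rad, q = (φ − β) mod 2π = 1.522398 rad → L = 1.64·(3.551274 + 6.637139 + 1.522398) = 1.64·11.710812 = 19.205731 m
LSR: p² = d² − 2 + 2cos(α−β) + 2d(sin α + sin β) = 33.476873; p = √p² = 5.785920; φ = atan2(−cos α − cos β, d + sin α + sin β) − atan2(−2, p) = 0.504516 rad; t = (φ − α) mod 2π = 3.369061 rad, q = (φ − β) mod 2π = 2.159548 rad → L = 1.64·(3.369061 + 5.785920 + 2.159548) = 1.64·11.314529 = 18.555828 m
RSL: p² = d² − 2 + 2cos(α−β) − 2d(sin α + sin β) = 70.569091; p = √p² = 8.400541; φ = atan2(cos α + cos β, d − sin α − sin β) − atan2(2, p) = -0.355157 rad; t = (α − φ) mod 2π = 3.773798 rad, q = (β − φ) mod 2π = 4.983311 rad → L = 1.64·(3.773798 + 8.400541 + 4.983311) = 1.64·17.157649 = 28.138545 m
RLR: c = (6 − d² + 2cos(α−β) + 2d(sin α − sin β))/8 = -4.506453, |c| > 1 → infeasible
LRL: c = (6 − d² + 2cos(α−β) − 2d(sin α − sin β))/8 = -7.145818, |c| > 1 → infeasible
Shortest: LSR with L = 18.555828 m ≈ 18.5558 m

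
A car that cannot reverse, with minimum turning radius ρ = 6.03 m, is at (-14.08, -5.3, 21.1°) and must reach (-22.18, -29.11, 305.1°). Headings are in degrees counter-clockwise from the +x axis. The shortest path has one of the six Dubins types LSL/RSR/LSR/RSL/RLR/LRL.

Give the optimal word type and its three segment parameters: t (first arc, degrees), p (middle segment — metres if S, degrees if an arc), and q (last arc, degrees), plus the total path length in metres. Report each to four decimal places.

RSL: t = 181.4204°, p = 9.9817 m, q = 105.4204°, L = 40.1698 m

Let ψ = atan2(Δy, Δx) = atan2(-23.81, -8.10) = -108.7880° be the start→goal bearing.
Normalize: d = |goal − start| / ρ = 25.150072/6.03 = 4.170824, α = (θ_start − ψ) mod 360° = 129.8880° = 2.266972 rad, β = (θ_goal − ψ) mod 360° = 53.8880° = 0.940522 rad.
Common terms: sin α = 0.767300, cos α = -0.641288, sin β = 0.807866, cos β = 0.589366, cos(α−β) = 0.241922, d² = 17.395777. Work in radians in the unit-radius frame; every candidate has L = ρ·(t + p + q).
LSL: p² = 2 + d² − 2cos(α−β) + 2d(sin α − sin β) = 18.573546; p = √p² = 4.309704; φ = atan2(cos β − cos α, d + sin α − sin β) = 0.289585 rad; t = (φ − α) mod 2π = 4.305798 rad, q = (β − φ) mod 2π = 0.650937 rad → L = 6.03·(4.305798 + 4.309704 + 0.650937) = 6.03·9.266439 = 55.876625 m
RSR: p² = 2 + d² − 2cos(α−β) + 2d(sin β − sin α) = 19.250320; p = √p² = 4.387519; φ = atan2(cos α − cos β, d − sin α + sin β) = -0.284304 rad; t = (α − φ) mod 2π = 2.551277 rad, q = (φ − β) mod 2π = 5.058359 rad → L = 6.03·(2.551277 + 4.387519 + 5.058359) = 6.03·11.997154 = 72.342840 m
LSR: p² = d² − 2 + 2cos(α−β) + 2d(sin α + sin β) = 29.019102; p = √p² = 5.386938; φ = atan2(−cos α − cos β, d + sin α + sin β) − atan2(−2, p) = 0.364531 rad; t = (φ − α) mod 2π = 4.380744 rad, q = (φ − β) mod 2π = 5.707194 rad → L = 6.03·(4.380744 + 5.386938 + 5.707194) = 6.03·15.474876 = 93.313504 m
RSL: p² = d² − 2 + 2cos(α−β) − 2d(sin α + sin β) = 2.740139; p = √p² = 1.655336; φ = atan2(cos α + cos β, d − sin α − sin β) − atan2(2, p) = -0.899411 rad; t = (α − φ) mod 2π = 3.166384 rad, q = (β − φ) mod 2π = 1.839934 rad → L = 6.03·(3.166384 + 1.655336 + 1.839934) = 6.03·6.661654 = 40.169775 m
RLR: c = (6 − d² + 2cos(α−β) + 2d(sin α − sin β))/8 = -1.406290, |c| > 1 → infeasible
LRL: c = (6 − d² + 2cos(α−β) − 2d(sin α − sin β))/8 = -1.321693, |c| > 1 → infeasible
Shortest: RSL with L = 40.169775 m ≈ 40.1698 m
Convert RSL to answer units (arcs ×180/π): t = 3.166384·180/π = 181.4204°, p = ρ·p = 6.03·1.655336 = 9.9817 m, q = 1.839934·180/π = 105.4204°, L = 40.1698 m.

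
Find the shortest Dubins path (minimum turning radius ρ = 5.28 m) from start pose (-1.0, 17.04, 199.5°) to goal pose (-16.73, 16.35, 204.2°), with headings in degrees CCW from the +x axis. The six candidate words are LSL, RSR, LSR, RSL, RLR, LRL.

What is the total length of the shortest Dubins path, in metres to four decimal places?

15.8305 m

Let ψ = atan2(Δy, Δx) = atan2(-0.69, -15.73) = -177.4883° be the start→goal bearing.
Normalize: d = |goal − start| / ρ = 15.745126/5.28 = 2.982031, α = (θ_start − ψ) mod 360° = 16.9883° = 0.296502 rad, β = (θ_goal − ψ) mod 360° = 21.6883° = 0.378533 rad.
Common terms: sin α = 0.292177, cos α = 0.956364, sin β = 0.369557, cos β = 0.929208, cos(α−β) = 0.996637, d² = 8.892512. Work in radians in the unit-radius frame; every candidate has L = ρ·(t + p + q).
LSL: p² = 2 + d² − 2cos(α−β) + 2d(sin α − sin β) = 8.437734; p = √p² = 2.904778; φ = atan2(cos β − cos α, d + sin α − sin β) = -0.009349 rad; t = (φ − α) mod 2π = 5.977334 rad, q = (β − φ) mod 2π = 0.387882 rad → L = 5.28·(5.977334 + 2.904778 + 0.387882) = 5.28·9.269994 = 48.945566 m
RSR: p² = 2 + d² − 2cos(α−β) + 2d(sin β − sin α) = 9.360740; p = √p² = 3.059533; φ = atan2(cos α − cos β, d − sin α + sin β) = 0.008876 rad; t = (α − φ) mod 2π = 0.287626 rad, q = (φ − β) mod 2π = 5.913529 rad → L = 5.28·(0.287626 + 3.059533 + 5.913529) = 5.28·9.260687 = 48.896430 m
LSR: p² = d² − 2 + 2cos(α−β) + 2d(sin α + sin β) = 12.832410; p = √p² = 3.582235; φ = atan2(−cos α − cos β, d + sin α + sin β) − atan2(−2, p) = 0.031668 rad; t = (φ − α) mod 2π = 6.018352 rad, q = (φ − β) mod 2π = 5.936321 rad → L = 5.28·(6.018352 + 3.582235 + 5.936321) = 5.28·15.536908 = 82.034875 m
RSL: p² = d² − 2 + 2cos(α−β) − 2d(sin α + sin β) = 4.939163; p = √p² = 2.222423; φ = atan2(cos α + cos β, d − sin α − sin β) − atan2(2, p) = -0.050368 rad; t = (α − φ) mod 2π = 0.346870 rad, q = (β − φ) mod 2π = 0.428900 rad → L = 5.28·(0.346870 + 2.222423 + 0.428900) = 5.28·2.998193 = 15.830460 m
RLR: c = (6 − d² + 2cos(α−β) + 2d(sin α − sin β))/8 = -0.170092; p = 2π − arccos c = 4.541465 rad; φ = atan2(cos α − cos β, d − sin α + sin β) = 0.008876 rad; t = (α − φ + p/2) mod 2π = 2.558359 rad, q = (α − β − t + p) mod 2π = 1.901076 rad → L = 5.28·(2.558359 + 4.541465 + 1.901076) = 5.28·9.000900 = 47.524755 m
LRL: c = (6 − d² + 2cos(α−β) − 2d(sin α − sin β))/8 = -0.054717; p = 2π − arccos c = 4.657645 rad; φ = atan2(cos β − cos α, d + sin α − sin β) = -0.009349 rad; t = (φ − α + p/2) mod 2π = 2.022971 rad, q = (β − α − t + p) mod 2π = 2.716704 rad → L = 5.28·(2.022971 + 4.657645 + 2.716704) = 5.28·9.397320 = 49.617851 m
Shortest: RSL with L = 15.830460 m ≈ 15.8305 m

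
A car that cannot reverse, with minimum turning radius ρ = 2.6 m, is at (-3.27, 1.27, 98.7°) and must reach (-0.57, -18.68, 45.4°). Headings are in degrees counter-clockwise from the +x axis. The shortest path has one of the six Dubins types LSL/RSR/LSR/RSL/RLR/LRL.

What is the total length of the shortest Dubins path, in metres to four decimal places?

31.9753 m

Let ψ = atan2(Δy, Δx) = atan2(-19.95, 2.70) = -82.2925° be the start→goal bearing.
Normalize: d = |goal − start| / ρ = 20.131878/2.6 = 7.743030, α = (θ_start − ψ) mod 360° = 180.9925° = 3.158915 rad, β = (θ_goal − ψ) mod 360° = 127.6925° = 2.228655 rad.
Common terms: sin α = -0.017322, cos α = -0.999850, sin β = 0.791303, cos β = -0.611424, cos(α−β) = 0.597625, d² = 59.954512. Work in radians in the unit-radius frame; every candidate has L = ρ·(t + p + q).
LSL: p² = 2 + d² − 2cos(α−β) + 2d(sin α − sin β) = 48.236843; p = √p² = 6.945275; φ = atan2(cos β − cos α, d + sin α − sin β) = 0.055956 rad; t = (φ − α) mod 2π = 3.180226 rad, q = (β − φ) mod 2π = 2.172699 rad → L = 2.6·(3.180226 + 6.945275 + 2.172699) = 2.6·12.298200 = 31.975319 m
RSR: p² = 2 + d² − 2cos(α−β) + 2d(sin β − sin α) = 73.281680; p = √p² = 8.560472; φ = atan2(cos α − cos β, d − sin α + sin β) = -0.045390 rad; t = (α − φ) mod 2π = 3.204305 rad, q = (φ − β) mod 2π = 4.009141 rad → L = 2.6·(3.204305 + 8.560472 + 4.009141) = 2.6·15.773918 = 41.012186 m
LSR: p² = d² − 2 + 2cos(α−β) + 2d(sin α + sin β) = 71.135688; p = √p² = 8.434198; φ = atan2(−cos α − cos β, d + sin α + sin β) − atan2(−2, p) = 0.419803 rad; t = (φ − α) mod 2π = 3.544073 rad, q = (φ − β) mod 2π = 4.474333 rad → L = 2.6·(3.544073 + 8.434198 + 4.474333) = 2.6·16.452603 = 42.776769 m
RSL: p² = d² − 2 + 2cos(α−β) − 2d(sin α + sin β) = 47.163836; p = √p² = 6.867593; φ = atan2(cos α + cos β, d − sin α − sin β) − atan2(2, p) = -0.510597 rad; t = (α − φ) mod 2π = 3.669512 rad, q = (β − φ) mod 2π = 2.739252 rad → L = 2.6·(3.669512 + 6.867593 + 2.739252) = 2.6·13.276357 = 34.518528 m
RLR: c = (6 − d² + 2cos(α−β) + 2d(sin α − sin β))/8 = -8.160210, |c| > 1 → infeasible
LRL: c = (6 − d² + 2cos(α−β) − 2d(sin α − sin β))/8 = -5.029605, |c| > 1 → infeasible
Shortest: LSL with L = 31.975319 m ≈ 31.9753 m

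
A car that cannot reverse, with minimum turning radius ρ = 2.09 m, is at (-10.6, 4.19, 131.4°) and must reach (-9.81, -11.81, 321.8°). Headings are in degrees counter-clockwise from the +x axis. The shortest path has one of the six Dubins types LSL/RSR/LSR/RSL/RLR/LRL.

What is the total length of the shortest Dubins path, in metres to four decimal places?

Let ψ = atan2(Δy, Δx) = atan2(-16.00, 0.79) = -87.1733° be the start→goal bearing.
Normalize: d = |goal − start| / ρ = 16.019491/2.09 = 7.664828, α = (θ_start − ψ) mod 360° = 218.5733° = 3.814824 rad, β = (θ_goal − ψ) mod 360° = 48.9733° = 0.854746 rad.
Common terms: sin α = -0.623516, cos α = -0.781811, sin β = 0.754404, cos β = 0.656410, cos(α−β) = -0.983571, d² = 58.749594. Work in radians in the unit-radius frame; every candidate has L = ρ·(t + p + q).
LSL: p² = 2 + d² − 2cos(α−β) + 2d(sin α − sin β) = 41.593703; p = √p² = 6.449318; φ = atan2(cos β − cos α, d + sin α − sin β) = 0.224895 rad; t = (φ − α) mod 2π = 2.693256 rad, q = (β − φ) mod 2π = 0.629851 rad → L = 2.09·(2.693256 + 6.449318 + 0.629851) = 2.09·9.772425 = 20.424368 m
RSR: p² = 2 + d² − 2cos(α−β) + 2d(sin β − sin α) = 83.839770; p = √p² = 9.156406; φ = atan2(cos α − cos β, d − sin α + sin β) = -0.157726 rad; t = (α − φ) mod 2π = 3.972550 rad, q = (φ − β) mod 2π = 5.270714 rad → L = 2.09·(3.972550 + 9.156406 + 5.270714) = 2.09·18.399670 = 38.455310 m
LSR: p² = d² − 2 + 2cos(α−β) + 2d(sin α + sin β) = 56.788925; p = √p² = 7.535843; φ = atan2(−cos α − cos β, d + sin α + sin β) − atan2(−2, p) = 0.275502 rad; t = (φ − α) mod 2π = 2.743864 rad, q = (φ − β) mod 2π = 5.703942 rad → L = 2.09·(2.743864 + 7.535843 + 5.703942) = 2.09·15.983648 = 33.405825 m
RSL: p² = d² − 2 + 2cos(α−β) − 2d(sin α + sin β) = 52.775976; p = √p² = 7.264708; φ = atan2(cos α + cos β, d − sin α − sin β) − atan2(2, p) = -0.285292 rad; t = (α − φ) mod 2π = 4.100116 rad, q = (β − φ) mod 2π = 1.140037 rad → L = 2.09·(4.100116 + 7.264708 + 1.140037) = 2.09·12.504861 = 26.135158 m
RLR: c = (6 − d² + 2cos(α−β) + 2d(sin α − sin β))/8 = -9.479971, |c| > 1 → infeasible
LRL: c = (6 − d² + 2cos(α−β) − 2d(sin α − sin β))/8 = -4.199213, |c| > 1 → infeasible
Shortest: LSL with L = 20.424368 m ≈ 20.4244 m

20.4244 m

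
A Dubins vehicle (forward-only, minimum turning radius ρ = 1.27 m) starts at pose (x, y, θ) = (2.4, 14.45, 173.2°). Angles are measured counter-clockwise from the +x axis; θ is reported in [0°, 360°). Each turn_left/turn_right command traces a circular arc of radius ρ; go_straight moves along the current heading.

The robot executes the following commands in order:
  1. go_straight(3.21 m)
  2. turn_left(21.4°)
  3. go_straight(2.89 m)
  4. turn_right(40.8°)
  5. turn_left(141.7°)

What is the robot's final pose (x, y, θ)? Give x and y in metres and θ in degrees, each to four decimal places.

(-6.6424, 12.4727, 295.5000°)

set_pose: (x, y, θ) = (2.4000, 14.4500, 173.2000°), ρ = 1.27
go_straight(3.21): x += 3.21·cos θ, y += 3.21·sin θ → (-0.7874, 14.8301, 173.2000°)
turn_left(21.4°): centre at ρ to the left, rotate +21.4° → (-1.2579, 14.7980, 194.6000°)
go_straight(2.89): x += 2.89·cos θ, y += 2.89·sin θ → (-4.0546, 14.0695, 194.6000°)
turn_right(40.8°): centre at ρ to the right, rotate −40.8° → (-4.9354, 14.1590, 153.8000°)
turn_left(141.7°): centre at ρ to the left, rotate +141.7° → (-6.6424, 12.4727, 295.5000°)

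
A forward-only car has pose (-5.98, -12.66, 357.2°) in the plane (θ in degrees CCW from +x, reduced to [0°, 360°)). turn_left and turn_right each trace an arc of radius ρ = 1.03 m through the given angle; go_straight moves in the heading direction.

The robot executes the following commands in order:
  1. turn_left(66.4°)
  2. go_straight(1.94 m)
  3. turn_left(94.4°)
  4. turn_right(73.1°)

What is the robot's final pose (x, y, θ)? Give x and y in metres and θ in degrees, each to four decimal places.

set_pose: (x, y, θ) = (-5.9800, -12.6600, 357.2000°), ρ = 1.03
turn_left(66.4°): centre at ρ to the left, rotate +66.4° → (-5.0071, -12.0892, 423.6000° ≡ 63.6000°)
go_straight(1.94): x += 1.94·cos θ, y += 1.94·sin θ → (-4.1445, -10.3515, 63.6000°)
turn_left(94.4°): centre at ρ to the left, rotate +94.4° → (-4.6812, -8.9385, 158.0000°)
turn_right(73.1°): centre at ρ to the right, rotate −73.1° → (-5.3213, -7.8920, 84.9000°)

(-5.3213, -7.8920, 84.9000°)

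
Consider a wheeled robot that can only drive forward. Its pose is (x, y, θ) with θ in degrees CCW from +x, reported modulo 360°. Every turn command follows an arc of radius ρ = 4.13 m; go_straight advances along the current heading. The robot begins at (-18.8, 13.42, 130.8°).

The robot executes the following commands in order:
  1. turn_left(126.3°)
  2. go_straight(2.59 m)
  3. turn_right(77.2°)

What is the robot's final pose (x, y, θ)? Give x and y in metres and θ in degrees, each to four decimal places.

(-30.5633, 5.9108, 179.9000°)

set_pose: (x, y, θ) = (-18.8000, 13.4200, 130.8000°), ρ = 4.13
turn_left(126.3°): centre at ρ to the left, rotate +126.3° → (-25.9522, 11.6434, 257.1000°)
go_straight(2.59): x += 2.59·cos θ, y += 2.59·sin θ → (-26.5304, 9.1188, 257.1000°)
turn_right(77.2°): centre at ρ to the right, rotate −77.2° → (-30.5633, 5.9108, 179.9000°)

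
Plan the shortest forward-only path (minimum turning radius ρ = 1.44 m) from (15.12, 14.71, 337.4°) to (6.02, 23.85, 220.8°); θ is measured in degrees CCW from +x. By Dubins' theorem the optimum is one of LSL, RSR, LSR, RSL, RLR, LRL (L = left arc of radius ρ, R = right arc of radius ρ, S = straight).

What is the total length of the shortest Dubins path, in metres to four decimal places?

Let ψ = atan2(Δy, Δx) = atan2(9.14, -9.10) = 134.8744° be the start→goal bearing.
Normalize: d = |goal − start| / ρ = 12.897659/1.44 = 8.956707, α = (θ_start − ψ) mod 360° = 202.5256° = 3.534739 rad, β = (θ_goal − ψ) mod 360° = 85.9256° = 1.499685 rad.
Common terms: sin α = -0.383097, cos α = -0.923708, sin β = 0.997473, cos β = 0.071051, cos(α−β) = -0.447759, d² = 80.222608. Work in radians in the unit-radius frame; every candidate has L = ρ·(t + p + q).
LSL: p² = 2 + d² − 2cos(α−β) + 2d(sin α − sin β) = 58.387409; p = √p² = 7.641165; φ = atan2(cos β − cos α, d + sin α − sin β) = 0.130555 rad; t = (φ − α) mod 2π = 2.879001 rad, q = (β − φ) mod 2π = 1.369131 rad → L = 1.44·(2.879001 + 7.641165 + 1.369131) = 1.44·11.889297 = 17.120587 m
RSR: p² = 2 + d² − 2cos(α−β) + 2d(sin β − sin α) = 107.848843; p = √p² = 10.385030; φ = atan2(cos α − cos β, d − sin α + sin β) = -0.095935 rad; t = (α − φ) mod 2π = 3.630674 rad, q = (φ − β) mod 2π = 4.687565 rad → L = 1.44·(3.630674 + 10.385030 + 4.687565) = 1.44·18.703269 = 26.932707 m
LSR: p² = d² − 2 + 2cos(α−β) + 2d(sin α + sin β) = 88.332657; p = √p² = 9.398545; φ = atan2(−cos α − cos β, d + sin α + sin β) − atan2(−2, p) = 0.298524 rad; t = (φ − α) mod 2π = 3.046970 rad, q = (φ − β) mod 2π = 5.082023 rad → L = 1.44·(3.046970 + 9.398545 + 5.082023) = 1.44·17.527538 = 25.239655 m
RSL: p² = d² − 2 + 2cos(α−β) − 2d(sin α + sin β) = 66.321523; p = √p² = 8.143803; φ = atan2(cos α + cos β, d − sin α − sin β) − atan2(2, p) = -0.342674 rad; t = (α − φ) mod 2π = 3.877414 rad, q = (β − φ) mod 2π = 1.842360 rad → L = 1.44·(3.877414 + 8.143803 + 1.842360) = 1.44·13.863576 = 19.963550 m
RLR: c = (6 − d² + 2cos(α−β) + 2d(sin α − sin β))/8 = -12.481105, |c| > 1 → infeasible
LRL: c = (6 − d² + 2cos(α−β) − 2d(sin α − sin β))/8 = -6.298426, |c| > 1 → infeasible
Shortest: LSL with L = 17.120587 m ≈ 17.1206 m

17.1206 m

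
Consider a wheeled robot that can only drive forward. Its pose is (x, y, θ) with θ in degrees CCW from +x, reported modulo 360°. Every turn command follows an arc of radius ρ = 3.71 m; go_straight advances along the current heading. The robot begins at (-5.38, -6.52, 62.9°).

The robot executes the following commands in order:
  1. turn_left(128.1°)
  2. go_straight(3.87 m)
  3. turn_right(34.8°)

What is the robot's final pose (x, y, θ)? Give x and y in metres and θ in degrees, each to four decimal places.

set_pose: (x, y, θ) = (-5.3800, -6.5200, 62.9000°), ρ = 3.71
turn_left(128.1°): centre at ρ to the left, rotate +128.1° → (-9.3906, -1.1881, 191.0000°)
go_straight(3.87): x += 3.87·cos θ, y += 3.87·sin θ → (-13.1895, -1.9265, 191.0000°)
turn_right(34.8°): centre at ρ to the right, rotate −34.8° → (-15.3945, -1.6792, 156.2000°)

(-15.3945, -1.6792, 156.2000°)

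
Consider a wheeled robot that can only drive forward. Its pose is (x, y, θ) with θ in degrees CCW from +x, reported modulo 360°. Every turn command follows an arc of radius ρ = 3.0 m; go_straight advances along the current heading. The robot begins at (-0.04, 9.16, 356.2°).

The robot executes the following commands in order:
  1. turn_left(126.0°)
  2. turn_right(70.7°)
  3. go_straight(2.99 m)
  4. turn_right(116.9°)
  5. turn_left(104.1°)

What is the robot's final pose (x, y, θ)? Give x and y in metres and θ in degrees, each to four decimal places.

(14.4284, 17.8471, 38.7000°)

set_pose: (x, y, θ) = (-0.0400, 9.1600, 356.2000°), ρ = 3.0
turn_left(126.0°): centre at ρ to the left, rotate +126.0° → (2.6974, 13.7520, 482.2000° ≡ 122.2000°)
turn_right(70.7°): centre at ρ to the right, rotate −70.7° → (2.8882, 17.2182, 51.5000°)
go_straight(2.99): x += 2.99·cos θ, y += 2.99·sin θ → (4.7495, 19.5582, 51.5000°)
turn_right(116.9°): centre at ρ to the right, rotate −116.9° → (9.8250, 18.9395, -65.4000° ≡ 294.6000°)
turn_left(104.1°): centre at ρ to the left, rotate +104.1° → (14.4284, 17.8471, 398.7000° ≡ 38.7000°)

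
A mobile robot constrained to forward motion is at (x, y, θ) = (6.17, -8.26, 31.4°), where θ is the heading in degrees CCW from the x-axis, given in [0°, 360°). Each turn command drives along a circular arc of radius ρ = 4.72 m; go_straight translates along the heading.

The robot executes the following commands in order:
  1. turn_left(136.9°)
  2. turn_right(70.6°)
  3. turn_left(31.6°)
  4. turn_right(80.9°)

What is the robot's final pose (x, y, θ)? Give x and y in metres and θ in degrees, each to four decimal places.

(0.0457, 12.8606, 48.4000°)

set_pose: (x, y, θ) = (6.1700, -8.2600, 31.4000°), ρ = 4.72
turn_left(136.9°): centre at ρ to the left, rotate +136.9° → (4.6680, 0.3907, 168.3000°)
turn_right(70.6°): centre at ρ to the right, rotate −70.6° → (0.9477, 4.3802, 97.7000°)
turn_left(31.6°): centre at ρ to the left, rotate +31.6° → (-0.0772, 6.7374, 129.3000°)
turn_right(80.9°): centre at ρ to the right, rotate −80.9° → (0.0457, 12.8606, 48.4000°)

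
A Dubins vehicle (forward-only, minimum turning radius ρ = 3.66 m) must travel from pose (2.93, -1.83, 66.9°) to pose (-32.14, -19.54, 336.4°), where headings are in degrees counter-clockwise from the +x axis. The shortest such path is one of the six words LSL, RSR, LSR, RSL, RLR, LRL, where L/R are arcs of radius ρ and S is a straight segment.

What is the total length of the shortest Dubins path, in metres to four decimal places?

51.3290 m

Let ψ = atan2(Δy, Δx) = atan2(-17.71, -35.07) = -153.2067° be the start→goal bearing.
Normalize: d = |goal − start| / ρ = 39.288026/3.66 = 10.734433, α = (θ_start − ψ) mod 360° = 220.1067° = 3.841586 rad, β = (θ_goal − ψ) mod 360° = 129.6067° = 2.262063 rad.
Common terms: sin α = -0.644213, cos α = -0.764846, sin β = 0.770439, cos β = -0.637514, cos(α−β) = -0.008727, d² = 115.228060. Work in radians in the unit-radius frame; every candidate has L = ρ·(t + p + q).
LSL: p² = 2 + d² − 2cos(α−β) + 2d(sin α − sin β) = 86.874544; p = √p² = 9.320651; φ = atan2(cos β − cos α, d + sin α − sin β) = 0.013662 rad; t = (φ − α) mod 2π = 2.455261 rad, q = (β − φ) mod 2π = 2.248402 rad → L = 3.66·(2.455261 + 9.320651 + 2.248402) = 3.66·14.024314 = 51.328988 m
RSR: p² = 2 + d² − 2cos(α−β) + 2d(sin β − sin α) = 147.616482; p = √p² = 12.149752; φ = atan2(cos α − cos β, d − sin α + sin β) = -0.010480 rad; t = (α − φ) mod 2π = 3.852067 rad, q = (φ − β) mod 2π = 4.010642 rad → L = 3.66·(3.852067 + 12.149752 + 4.010642) = 3.66·20.012461 = 73.245606 m
LSR: p² = d² − 2 + 2cos(α−β) + 2d(sin α + sin β) = 115.920539; p = √p² = 10.766640; φ = atan2(−cos α − cos β, d + sin α + sin β) − atan2(−2, p) = 0.312078 rad; t = (φ − α) mod 2π = 2.753677 rad, q = (φ − β) mod 2π = 4.333200 rad → L = 3.66·(2.753677 + 10.766640 + 4.333200) = 3.66·17.853517 = 65.343872 m
RSL: p² = d² − 2 + 2cos(α−β) − 2d(sin α + sin β) = 110.500675; p = √p² = 10.511930; φ = atan2(cos α + cos β, d − sin α − sin β) − atan2(2, p) = -0.319447 rad; t = (α − φ) mod 2π = 4.161033 rad, q = (β − φ) mod 2π = 2.581510 rad → L = 3.66·(4.161033 + 10.511930 + 2.581510) = 3.66·17.254473 = 63.151371 m
RLR: c = (6 − d² + 2cos(α−β) + 2d(sin α − sin β))/8 = -17.452060, |c| > 1 → infeasible
LRL: c = (6 − d² + 2cos(α−β) − 2d(sin α − sin β))/8 = -9.859318, |c| > 1 → infeasible
Shortest: LSL with L = 51.328988 m ≈ 51.3290 m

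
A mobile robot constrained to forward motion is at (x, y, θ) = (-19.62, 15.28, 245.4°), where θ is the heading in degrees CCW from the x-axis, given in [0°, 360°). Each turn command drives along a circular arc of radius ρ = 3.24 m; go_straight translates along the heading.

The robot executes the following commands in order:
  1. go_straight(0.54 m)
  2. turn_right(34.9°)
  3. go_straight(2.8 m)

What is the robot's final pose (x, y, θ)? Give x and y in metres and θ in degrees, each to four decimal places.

(-23.5589, 11.9250, 210.5000°)

set_pose: (x, y, θ) = (-19.6200, 15.2800, 245.4000°), ρ = 3.24
go_straight(0.54): x += 0.54·cos θ, y += 0.54·sin θ → (-19.8448, 14.7890, 245.4000°)
turn_right(34.9°): centre at ρ to the right, rotate −34.9° → (-21.1463, 13.3461, 210.5000°)
go_straight(2.8): x += 2.8·cos θ, y += 2.8·sin θ → (-23.5589, 11.9250, 210.5000°)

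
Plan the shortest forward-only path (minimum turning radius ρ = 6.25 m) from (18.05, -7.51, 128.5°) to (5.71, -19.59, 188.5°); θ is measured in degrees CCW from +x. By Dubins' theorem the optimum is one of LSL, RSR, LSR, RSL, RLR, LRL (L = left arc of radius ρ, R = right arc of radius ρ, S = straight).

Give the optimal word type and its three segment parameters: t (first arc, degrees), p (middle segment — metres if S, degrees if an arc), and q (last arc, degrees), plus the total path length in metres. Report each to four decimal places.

RLR: t = 44.5728°, p = 248.8134°, q = 144.2406°, L = 47.7377 m

Let ψ = atan2(Δy, Δx) = atan2(-12.08, -12.34) = -135.6100° be the start→goal bearing.
Normalize: d = |goal − start| / ρ = 17.268526/6.25 = 2.762964, α = (θ_start − ψ) mod 360° = 264.1100° = 4.609589 rad, β = (θ_goal − ψ) mod 360° = 324.1100° = 5.656787 rad.
Common terms: sin α = -0.994721, cos α = -0.102619, sin β = -0.586231, cos β = 0.810144, cos(α−β) = 0.500000, d² = 7.633971. Work in radians in the unit-radius frame; every candidate has L = ρ·(t + p + q).
LSL: p² = 2 + d² − 2cos(α−β) + 2d(sin α − sin β) = 6.376685; p = √p² = 2.525210; φ = atan2(cos β − cos α, d + sin α − sin β) = 0.369833 rad; t = (φ − α) mod 2π = 2.043430 rad, q = (β − φ) mod 2π = 5.286953 rad → L = 6.25·(2.043430 + 2.525210 + 5.286953) = 6.25·9.855593 = 61.597455 m
RSR: p² = 2 + d² − 2cos(α−β) + 2d(sin β − sin α) = 10.891257; p = √p² = 3.300190; φ = atan2(cos α − cos β, d − sin α + sin β) = -0.280232 rad; t = (α − φ) mod 2π = 4.889821 rad, q = (φ − β) mod 2π = 0.346166 rad → L = 6.25·(4.889821 + 3.300190 + 0.346166) = 6.25·8.536178 = 53.351114 m
LSR: p² = d² − 2 + 2cos(α−β) + 2d(sin α + sin β) = -2.102254 < 0 → infeasible
RSL: p² = d² − 2 + 2cos(α−β) − 2d(sin α + sin β) = 15.370197; p = √p² = 3.920484; φ = atan2(cos α + cos β, d − sin α − sin β) − atan2(2, p) = -0.310268 rad; t = (α − φ) mod 2π = 4.919857 rad, q = (β − φ) mod 2π = 5.967055 rad → L = 6.25·(4.919857 + 3.920484 + 5.967055) = 6.25·14.807396 = 92.546227 m
RLR: c = (6 − d² + 2cos(α−β) + 2d(sin α − sin β))/8 = -0.361407; p = 2π − arccos c = 4.342612 rad; φ = atan2(cos α − cos β, d − sin α + sin β) = -0.280232 rad; t = (α − φ + p/2) mod 2π = 0.777942 rad, q = (α − β − t + p) mod 2π = 2.517473 rad → L = 6.25·(0.777942 + 4.342612 + 2.517473) = 6.25·7.638027 = 47.737670 m
LRL: c = (6 − d² + 2cos(α−β) − 2d(sin α − sin β))/8 = 0.202914; p = 2π − arccos c = 4.916722 rad; φ = atan2(cos β − cos α, d + sin α − sin β) = 0.369833 rad; t = (φ − α + p/2) mod 2π = 4.501791 rad, q = (β − α − t + p) mod 2π = 1.462129 rad → L = 6.25·(4.501791 + 4.916722 + 1.462129) = 6.25·10.880642 = 68.004012 m
Shortest: RLR with L = 47.737670 m ≈ 47.7377 m
Convert RLR to answer units (arcs ×180/π): t = 0.777942·180/π = 44.5728°, p = 4.342612·180/π = 248.8134°, q = 2.517473·180/π = 144.2406°, L = 47.7377 m.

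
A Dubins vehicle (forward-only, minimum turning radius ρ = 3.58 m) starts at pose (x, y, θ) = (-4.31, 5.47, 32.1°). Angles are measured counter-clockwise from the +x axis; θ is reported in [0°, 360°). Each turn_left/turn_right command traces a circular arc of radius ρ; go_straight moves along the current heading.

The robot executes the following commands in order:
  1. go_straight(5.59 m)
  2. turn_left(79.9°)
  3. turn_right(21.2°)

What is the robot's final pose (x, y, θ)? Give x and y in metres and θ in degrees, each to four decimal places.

(1.5820, 14.1054, 90.8000°)

set_pose: (x, y, θ) = (-4.3100, 5.4700, 32.1000°), ρ = 3.58
go_straight(5.59): x += 5.59·cos θ, y += 5.59·sin θ → (0.4254, 8.4405, 32.1000°)
turn_left(79.9°): centre at ρ to the left, rotate +79.9° → (1.8423, 12.8143, 112.0000°)
turn_right(21.2°): centre at ρ to the right, rotate −21.2° → (1.5820, 14.1054, 90.8000°)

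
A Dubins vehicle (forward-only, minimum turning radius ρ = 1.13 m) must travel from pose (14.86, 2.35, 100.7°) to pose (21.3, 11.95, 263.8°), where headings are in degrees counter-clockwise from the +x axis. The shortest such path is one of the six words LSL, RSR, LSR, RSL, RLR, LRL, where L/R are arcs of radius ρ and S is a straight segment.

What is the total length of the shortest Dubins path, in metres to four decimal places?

Let ψ = atan2(Δy, Δx) = atan2(9.60, 6.44) = 56.1450° be the start→goal bearing.
Normalize: d = |goal − start| / ρ = 11.560000/1.13 = 10.230088, α = (θ_start − ψ) mod 360° = 44.5550° = 0.777632 rad, β = (θ_goal − ψ) mod 360° = 207.6550° = 3.624264 rad.
Common terms: sin α = 0.701594, cos α = 0.712577, sin β = -0.464147, cos β = -0.885758, cos(α−β) = -0.956814, d² = 104.654711. Work in radians in the unit-radius frame; every candidate has L = ρ·(t + p + q).
LSL: p² = 2 + d² − 2cos(α−β) + 2d(sin α − sin β) = 132.419602; p = √p² = 11.507372; φ = atan2(cos β − cos α, d + sin α − sin β) = -0.139347 rad; t = (φ − α) mod 2π = 5.366206 rad, q = (β − φ) mod 2π = 3.763611 rad → L = 1.13·(5.366206 + 11.507372 + 3.763611) = 1.13·20.637189 = 23.320024 m
RSR: p² = 2 + d² − 2cos(α−β) + 2d(sin β − sin α) = 84.717074; p = √p² = 9.204188; φ = atan2(cos α − cos β, d − sin α + sin β) = 0.174538 rad; t = (α − φ) mod 2π = 0.603094 rad, q = (φ − β) mod 2π = 2.833459 rad → L = 1.13·(0.603094 + 9.204188 + 2.833459) = 1.13·12.640741 = 14.284037 m
LSR: p² = d² − 2 + 2cos(α−β) + 2d(sin α + sin β) = 105.599291; p = √p² = 10.276152; φ = atan2(−cos α − cos β, d + sin α + sin β) − atan2(−2, p) = 0.208765 rad; t = (φ − α) mod 2π = 5.714319 rad, q = (φ − β) mod 2π = 2.867687 rad → L = 1.13·(5.714319 + 10.276152 + 2.867687) = 1.13·18.858157 = 21.309718 m
RSL: p² = d² − 2 + 2cos(α−β) − 2d(sin α + sin β) = 95.882875; p = √p² = 9.791980; φ = atan2(cos α + cos β, d − sin α − sin β) − atan2(2, p) = -0.218807 rad; t = (α − φ) mod 2π = 0.996439 rad, q = (β − φ) mod 2π = 3.843071 rad → L = 1.13·(0.996439 + 9.791980 + 3.843071) = 1.13·14.631489 = 16.533583 m
RLR: c = (6 − d² + 2cos(α−β) + 2d(sin α − sin β))/8 = -9.589634, |c| > 1 → infeasible
LRL: c = (6 − d² + 2cos(α−β) − 2d(sin α − sin β))/8 = -15.552450, |c| > 1 → infeasible
Shortest: RSR with L = 14.284037 m ≈ 14.2840 m

14.2840 m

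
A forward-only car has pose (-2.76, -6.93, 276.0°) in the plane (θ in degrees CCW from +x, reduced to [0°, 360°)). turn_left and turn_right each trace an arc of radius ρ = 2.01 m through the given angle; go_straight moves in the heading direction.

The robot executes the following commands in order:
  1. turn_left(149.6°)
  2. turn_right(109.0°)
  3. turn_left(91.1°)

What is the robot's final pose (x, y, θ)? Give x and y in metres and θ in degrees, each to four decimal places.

(7.1487, -6.8125, 47.7000°)

set_pose: (x, y, θ) = (-2.7600, -6.9300, 276.0000°), ρ = 2.01
turn_left(149.6°): centre at ρ to the left, rotate +149.6° → (1.0695, -7.5502, 425.6000° ≡ 65.6000°)
turn_right(109.0°): centre at ρ to the right, rotate −109.0° → (4.2810, -6.9202, -43.4000° ≡ 316.6000°)
turn_left(91.1°): centre at ρ to the left, rotate +91.1° → (7.1487, -6.8125, 407.7000° ≡ 47.7000°)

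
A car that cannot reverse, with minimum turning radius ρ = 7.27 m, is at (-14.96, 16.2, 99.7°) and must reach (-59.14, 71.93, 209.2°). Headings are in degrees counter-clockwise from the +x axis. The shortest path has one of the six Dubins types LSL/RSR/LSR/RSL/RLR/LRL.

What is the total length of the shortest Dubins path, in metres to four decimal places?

Let ψ = atan2(Δy, Δx) = atan2(55.73, -44.18) = 128.4056° be the start→goal bearing.
Normalize: d = |goal − start| / ρ = 71.117546/7.27 = 9.782331, α = (θ_start − ψ) mod 360° = 331.2944° = 5.782177 rad, β = (θ_goal − ψ) mod 360° = 80.7944° = 1.410127 rad.
Common terms: sin α = -0.480310, cos α = 0.877099, sin β = 0.987120, cos β = 0.159979, cos(α−β) = -0.333807, d² = 95.693998. Work in radians in the unit-radius frame; every candidate has L = ρ·(t + p + q).
LSL: p² = 2 + d² − 2cos(α−β) + 2d(sin α − sin β) = 69.651831; p = √p² = 8.345767; φ = atan2(cos β − cos α, d + sin α − sin β) = -0.086032 rad; t = (φ − α) mod 2π = 0.414976 rad, q = (β − φ) mod 2π = 1.496160 rad → L = 7.27·(0.414976 + 8.345767 + 1.496160) = 7.27·10.256903 = 74.567683 m
RSR: p² = 2 + d² − 2cos(α−β) + 2d(sin β − sin α) = 127.071392; p = √p² = 11.272595; φ = atan2(cos α − cos β, d − sin α + sin β) = 0.063659 rad; t = (α − φ) mod 2π = 5.718518 rad, q = (φ − β) mod 2π = 4.936717 rad → L = 7.27·(5.718518 + 11.272595 + 4.936717) = 7.27·21.927830 = 159.415323 m
LSR: p² = d² − 2 + 2cos(α−β) + 2d(sin α + sin β) = 102.941961; p = √p² = 10.146032; φ = atan2(−cos α − cos β, d + sin α + sin β) − atan2(−2, p) = 0.094172 rad; t = (φ − α) mod 2π = 0.595180 rad, q = (φ − β) mod 2π = 4.967230 rad → L = 7.27·(0.595180 + 10.146032 + 4.967230) = 7.27·15.708442 = 114.200372 m
RSL: p² = d² − 2 + 2cos(α−β) − 2d(sin α + sin β) = 83.110808; p = √p² = 9.116513; φ = atan2(cos α + cos β, d − sin α − sin β) − atan2(2, p) = -0.104615 rad; t = (α − φ) mod 2π = 5.886793 rad, q = (β − φ) mod 2π = 1.514743 rad → L = 7.27·(5.886793 + 9.116513 + 1.514743) = 7.27·16.518048 = 120.086211 m
RLR: c = (6 − d² + 2cos(α−β) + 2d(sin α − sin β))/8 = -14.883924, |c| > 1 → infeasible
LRL: c = (6 − d² + 2cos(α−β) − 2d(sin α − sin β))/8 = -7.706479, |c| > 1 → infeasible
Shortest: LSL with L = 74.567683 m ≈ 74.5677 m

74.5677 m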